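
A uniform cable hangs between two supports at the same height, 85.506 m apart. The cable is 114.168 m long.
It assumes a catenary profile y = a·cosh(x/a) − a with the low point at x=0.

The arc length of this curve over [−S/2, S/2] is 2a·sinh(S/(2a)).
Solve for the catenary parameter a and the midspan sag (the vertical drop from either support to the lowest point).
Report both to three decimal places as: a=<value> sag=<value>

a=31.559 sag=33.668

seed: a₀ = √(S³/(24(L−S))) = √(85.506³/(24·28.662)) = 30.146439
iter 1: u=1.418177  f(a)=+3.024e+00  f'(a)=-2.312e+00  a ← 30.146439 − (+3.024e+00/-2.312e+00) = 31.454233
iter 2: u=1.359213  f(a)=+2.079e-01  f'(a)=-2.004e+00  a ← 31.454233 − (+2.079e-01/-2.004e+00) = 31.557966
iter 3: u=1.354745  f(a)=+1.143e-03  f'(a)=-1.982e+00  a ← 31.557966 − (+1.143e-03/-1.982e+00) = 31.558543
iter 4: u=1.354720  f(a)=+3.499e-08  f'(a)=-1.982e+00  a ← 31.558543 − (+3.499e-08/-1.982e+00) = 31.558543
iter 5: u=1.354720  f(a)=-2.842e-14  f'(a)=-1.982e+00  a ← 31.558543 − (-2.842e-14/-1.982e+00) = 31.558543
converged: |Δa| < 1e-12 after 5 iterations
sag = a·(cosh(S/(2a)) − 1) = 31.558543·(cosh(1.354720) − 1) = 33.668175
T_max/T_min = cosh(S/(2a)) = 2.066848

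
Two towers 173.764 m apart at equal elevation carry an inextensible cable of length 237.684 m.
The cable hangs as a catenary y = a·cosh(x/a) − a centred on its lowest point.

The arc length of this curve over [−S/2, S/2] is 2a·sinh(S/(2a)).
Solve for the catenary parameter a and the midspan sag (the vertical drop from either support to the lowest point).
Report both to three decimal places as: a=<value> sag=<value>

seed: a₀ = √(S³/(24(L−S))) = √(173.764³/(24·63.920)) = 58.481123
iter 1: u=1.485642  f(a)=+7.436e+00  f'(a)=-2.708e+00  a ← 58.481123 − (+7.436e+00/-2.708e+00) = 61.227052
iter 2: u=1.419013  f(a)=+5.558e-01  f'(a)=-2.317e+00  a ← 61.227052 − (+5.558e-01/-2.317e+00) = 61.466933
iter 3: u=1.413475  f(a)=+3.660e-03  f'(a)=-2.287e+00  a ← 61.466933 − (+3.660e-03/-2.287e+00) = 61.468534
iter 4: u=1.413439  f(a)=+1.610e-07  f'(a)=-2.286e+00  a ← 61.468534 − (+1.610e-07/-2.286e+00) = 61.468534
iter 5: u=1.413439  f(a)=+2.842e-14  f'(a)=-2.286e+00  a ← 61.468534 − (+2.842e-14/-2.286e+00) = 61.468534
converged: |Δa| < 1e-12 after 5 iterations
sag = a·(cosh(S/(2a)) − 1) = 61.468534·(cosh(1.413439) − 1) = 72.329081
T_max/T_min = cosh(S/(2a)) = 2.176685

a=61.469 sag=72.329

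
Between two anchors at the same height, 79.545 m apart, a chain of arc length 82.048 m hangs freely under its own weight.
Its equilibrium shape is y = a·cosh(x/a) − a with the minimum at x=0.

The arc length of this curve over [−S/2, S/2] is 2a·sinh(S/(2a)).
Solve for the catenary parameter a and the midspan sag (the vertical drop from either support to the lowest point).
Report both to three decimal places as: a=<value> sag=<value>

a=91.963 sag=8.735

seed: a₀ = √(S³/(24(L−S))) = √(79.545³/(24·2.503)) = 91.534178
iter 1: u=0.434510  f(a)=+2.373e-02  f'(a)=-5.573e-02  a ← 91.534178 − (+2.373e-02/-5.573e-02) = 91.960068
iter 2: u=0.432498  f(a)=+1.667e-04  f'(a)=-5.495e-02  a ← 91.960068 − (+1.667e-04/-5.495e-02) = 91.963101
iter 3: u=0.432483  f(a)=+8.348e-09  f'(a)=-5.494e-02  a ← 91.963101 − (+8.348e-09/-5.494e-02) = 91.963101
iter 4: u=0.432483  f(a)=-1.421e-14  f'(a)=-5.494e-02  a ← 91.963101 − (-1.421e-14/-5.494e-02) = 91.963101
converged: |Δa| < 1e-12 after 4 iterations
sag = a·(cosh(S/(2a)) − 1) = 91.963101·(cosh(0.432483) − 1) = 8.735362
T_max/T_min = cosh(S/(2a)) = 1.094988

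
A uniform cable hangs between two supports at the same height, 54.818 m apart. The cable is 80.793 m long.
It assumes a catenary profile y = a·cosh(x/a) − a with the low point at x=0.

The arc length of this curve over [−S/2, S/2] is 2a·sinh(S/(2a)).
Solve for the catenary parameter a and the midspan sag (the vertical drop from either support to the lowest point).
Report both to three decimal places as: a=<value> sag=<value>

seed: a₀ = √(S³/(24(L−S))) = √(54.818³/(24·25.975)) = 16.255539
iter 1: u=1.686133  f(a)=+3.952e+00  f'(a)=-4.202e+00  a ← 16.255539 − (+3.952e+00/-4.202e+00) = 17.196225
iter 2: u=1.593896  f(a)=+3.691e-01  f'(a)=-3.451e+00  a ← 17.196225 − (+3.691e-01/-3.451e+00) = 17.303180
iter 3: u=1.584044  f(a)=+3.949e-03  f'(a)=-3.377e+00  a ← 17.303180 − (+3.949e-03/-3.377e+00) = 17.304350
iter 4: u=1.583937  f(a)=+4.630e-07  f'(a)=-3.376e+00  a ← 17.304350 − (+4.630e-07/-3.376e+00) = 17.304350
iter 5: u=1.583937  f(a)=+1.421e-14  f'(a)=-3.376e+00  a ← 17.304350 − (+1.421e-14/-3.376e+00) = 17.304350
converged: |Δa| < 1e-12 after 5 iterations
sag = a·(cosh(S/(2a)) − 1) = 17.304350·(cosh(1.583937) − 1) = 26.642410
T_max/T_min = cosh(S/(2a)) = 2.539637

a=17.304 sag=26.642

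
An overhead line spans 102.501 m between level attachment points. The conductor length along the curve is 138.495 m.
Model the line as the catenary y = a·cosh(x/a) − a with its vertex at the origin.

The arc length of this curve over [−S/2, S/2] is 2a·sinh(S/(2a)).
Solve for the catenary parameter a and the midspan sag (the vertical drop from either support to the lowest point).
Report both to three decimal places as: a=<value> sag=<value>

seed: a₀ = √(S³/(24(L−S))) = √(102.501³/(24·35.994)) = 35.307867
iter 1: u=1.451532  f(a)=+3.988e+00  f'(a)=-2.502e+00  a ← 35.307867 − (+3.988e+00/-2.502e+00) = 36.901659
iter 2: u=1.388840  f(a)=+2.859e-01  f'(a)=-2.155e+00  a ← 36.901659 − (+2.859e-01/-2.155e+00) = 37.034330
iter 3: u=1.383865  f(a)=+1.721e-03  f'(a)=-2.129e+00  a ← 37.034330 − (+1.721e-03/-2.129e+00) = 37.035138
iter 4: u=1.383834  f(a)=+6.315e-08  f'(a)=-2.129e+00  a ← 37.035138 − (+6.315e-08/-2.129e+00) = 37.035138
iter 5: u=1.383834  f(a)=+0.000e+00  f'(a)=-2.129e+00  a ← 37.035138 − (+0.000e+00/-2.129e+00) = 37.035138
converged: |Δa| < 1e-12 after 5 iterations
sag = a·(cosh(S/(2a)) − 1) = 37.035138·(cosh(1.383834) − 1) = 41.493950
T_max/T_min = cosh(S/(2a)) = 2.120394

a=37.035 sag=41.494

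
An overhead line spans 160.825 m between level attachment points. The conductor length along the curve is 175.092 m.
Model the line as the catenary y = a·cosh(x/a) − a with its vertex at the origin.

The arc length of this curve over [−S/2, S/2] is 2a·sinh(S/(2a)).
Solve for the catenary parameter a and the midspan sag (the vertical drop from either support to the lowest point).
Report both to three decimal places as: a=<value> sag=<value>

a=111.657 sag=30.229

seed: a₀ = √(S³/(24(L−S))) = √(160.825³/(24·14.267)) = 110.219488
iter 1: u=0.729567  f(a)=+3.845e-01  f'(a)=-2.729e-01  a ← 110.219488 − (+3.845e-01/-2.729e-01) = 111.628437
iter 2: u=0.720359  f(a)=+7.498e-03  f'(a)=-2.624e-01  a ← 111.628437 − (+7.498e-03/-2.624e-01) = 111.657013
iter 3: u=0.720174  f(a)=+2.976e-06  f'(a)=-2.622e-01  a ← 111.657013 − (+2.976e-06/-2.622e-01) = 111.657025
iter 4: u=0.720174  f(a)=+4.547e-13  f'(a)=-2.622e-01  a ← 111.657025 − (+4.547e-13/-2.622e-01) = 111.657025
converged: |Δa| < 1e-12 after 4 iterations
sag = a·(cosh(S/(2a)) − 1) = 111.657025·(cosh(0.720174) − 1) = 30.228821
T_max/T_min = cosh(S/(2a)) = 1.270729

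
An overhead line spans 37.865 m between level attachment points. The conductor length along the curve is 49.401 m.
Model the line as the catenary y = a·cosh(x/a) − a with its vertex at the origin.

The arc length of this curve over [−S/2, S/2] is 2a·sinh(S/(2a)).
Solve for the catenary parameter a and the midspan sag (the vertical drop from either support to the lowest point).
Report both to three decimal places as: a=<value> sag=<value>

seed: a₀ = √(S³/(24(L−S))) = √(37.865³/(24·11.536)) = 14.003084
iter 1: u=1.352024  f(a)=+1.101e+00  f'(a)=-1.969e+00  a ← 14.003084 − (+1.101e+00/-1.969e+00) = 14.562432
iter 2: u=1.300092  f(a)=+6.943e-02  f'(a)=-1.728e+00  a ← 14.562432 − (+6.943e-02/-1.728e+00) = 14.602613
iter 3: u=1.296515  f(a)=+3.170e-04  f'(a)=-1.712e+00  a ← 14.602613 − (+3.170e-04/-1.712e+00) = 14.602798
iter 4: u=1.296498  f(a)=+6.673e-09  f'(a)=-1.712e+00  a ← 14.602798 − (+6.673e-09/-1.712e+00) = 14.602798
iter 5: u=1.296498  f(a)=+0.000e+00  f'(a)=-1.712e+00  a ← 14.602798 − (+0.000e+00/-1.712e+00) = 14.602798
converged: |Δa| < 1e-12 after 5 iterations
sag = a·(cosh(S/(2a)) − 1) = 14.602798·(cosh(1.296498) − 1) = 14.091390
T_max/T_min = cosh(S/(2a)) = 1.964979

a=14.603 sag=14.091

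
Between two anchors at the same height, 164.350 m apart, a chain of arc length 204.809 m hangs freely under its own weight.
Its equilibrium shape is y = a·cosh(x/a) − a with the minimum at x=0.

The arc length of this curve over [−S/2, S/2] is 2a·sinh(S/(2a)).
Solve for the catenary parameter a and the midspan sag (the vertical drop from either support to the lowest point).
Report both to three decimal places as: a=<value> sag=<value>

seed: a₀ = √(S³/(24(L−S))) = √(164.350³/(24·40.459)) = 67.614738
iter 1: u=1.215342  f(a)=+3.095e+00  f'(a)=-1.383e+00  a ← 67.614738 − (+3.095e+00/-1.383e+00) = 69.852661
iter 2: u=1.176405  f(a)=+1.603e-01  f'(a)=-1.243e+00  a ← 69.852661 − (+1.603e-01/-1.243e+00) = 69.981615
iter 3: u=1.174237  f(a)=+4.821e-04  f'(a)=-1.236e+00  a ← 69.981615 − (+4.821e-04/-1.236e+00) = 69.982005
iter 4: u=1.174230  f(a)=+4.387e-09  f'(a)=-1.236e+00  a ← 69.982005 − (+4.387e-09/-1.236e+00) = 69.982005
iter 5: u=1.174230  f(a)=+0.000e+00  f'(a)=-1.236e+00  a ← 69.982005 − (+0.000e+00/-1.236e+00) = 69.982005
converged: |Δa| < 1e-12 after 5 iterations
sag = a·(cosh(S/(2a)) − 1) = 69.982005·(cosh(1.174230) − 1) = 54.050904
T_max/T_min = cosh(S/(2a)) = 1.772354

a=69.982 sag=54.051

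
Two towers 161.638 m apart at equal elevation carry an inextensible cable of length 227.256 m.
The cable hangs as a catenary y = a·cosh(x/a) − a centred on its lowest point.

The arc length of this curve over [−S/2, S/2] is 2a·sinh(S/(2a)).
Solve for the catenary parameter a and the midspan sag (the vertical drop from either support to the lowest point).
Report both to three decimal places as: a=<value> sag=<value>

a=54.683 sag=71.419

seed: a₀ = √(S³/(24(L−S))) = √(161.638³/(24·65.618)) = 51.784297
iter 1: u=1.560685  f(a)=+8.471e+00  f'(a)=-3.208e+00  a ← 51.784297 − (+8.471e+00/-3.208e+00) = 54.425054
iter 2: u=1.484959  f(a)=+6.911e-01  f'(a)=-2.704e+00  a ← 54.425054 − (+6.911e-01/-2.704e+00) = 54.680649
iter 3: u=1.478018  f(a)=+5.503e-03  f'(a)=-2.661e+00  a ← 54.680649 − (+5.503e-03/-2.661e+00) = 54.682717
iter 4: u=1.477962  f(a)=+3.550e-07  f'(a)=-2.661e+00  a ← 54.682717 − (+3.550e-07/-2.661e+00) = 54.682717
iter 5: u=1.477962  f(a)=+0.000e+00  f'(a)=-2.661e+00  a ← 54.682717 − (+0.000e+00/-2.661e+00) = 54.682717
converged: |Δa| < 1e-12 after 5 iterations
sag = a·(cosh(S/(2a)) − 1) = 54.682717·(cosh(1.477962) − 1) = 71.418520
T_max/T_min = cosh(S/(2a)) = 2.306053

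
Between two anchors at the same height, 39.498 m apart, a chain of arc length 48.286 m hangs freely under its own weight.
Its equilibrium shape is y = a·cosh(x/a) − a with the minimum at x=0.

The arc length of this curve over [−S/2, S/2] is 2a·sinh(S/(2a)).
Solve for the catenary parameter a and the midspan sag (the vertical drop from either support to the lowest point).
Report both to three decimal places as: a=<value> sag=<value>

a=17.636 sag=12.262

seed: a₀ = √(S³/(24(L−S))) = √(39.498³/(24·8.788)) = 17.092753
iter 1: u=1.155402  f(a)=+6.056e-01  f'(a)=-1.172e+00  a ← 17.092753 − (+6.056e-01/-1.172e+00) = 17.609343
iter 2: u=1.121507  f(a)=+2.854e-02  f'(a)=-1.064e+00  a ← 17.609343 − (+2.854e-02/-1.064e+00) = 17.636161
iter 3: u=1.119802  f(a)=+7.032e-05  f'(a)=-1.059e+00  a ← 17.636161 − (+7.032e-05/-1.059e+00) = 17.636227
iter 4: u=1.119797  f(a)=+4.292e-10  f'(a)=-1.059e+00  a ← 17.636227 − (+4.292e-10/-1.059e+00) = 17.636227
iter 5: u=1.119797  f(a)=+1.421e-14  f'(a)=-1.059e+00  a ← 17.636227 − (+1.421e-14/-1.059e+00) = 17.636227
converged: |Δa| < 1e-12 after 5 iterations
sag = a·(cosh(S/(2a)) − 1) = 17.636227·(cosh(1.119797) − 1) = 12.262284
T_max/T_min = cosh(S/(2a)) = 1.695290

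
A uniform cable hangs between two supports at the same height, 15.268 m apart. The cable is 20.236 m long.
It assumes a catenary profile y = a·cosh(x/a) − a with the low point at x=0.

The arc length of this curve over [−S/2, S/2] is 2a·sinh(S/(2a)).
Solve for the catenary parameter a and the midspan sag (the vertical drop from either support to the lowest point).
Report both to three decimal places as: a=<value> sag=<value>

seed: a₀ = √(S³/(24(L−S))) = √(15.268³/(24·4.968)) = 5.463574
iter 1: u=1.397254  f(a)=+5.081e-01  f'(a)=-2.199e+00  a ← 5.463574 − (+5.081e-01/-2.199e+00) = 5.694610
iter 2: u=1.340566  f(a)=+3.401e-02  f'(a)=-1.914e+00  a ← 5.694610 − (+3.401e-02/-1.914e+00) = 5.712379
iter 3: u=1.336396  f(a)=+1.765e-04  f'(a)=-1.894e+00  a ← 5.712379 − (+1.765e-04/-1.894e+00) = 5.712473
iter 4: u=1.336374  f(a)=+4.809e-09  f'(a)=-1.894e+00  a ← 5.712473 − (+4.809e-09/-1.894e+00) = 5.712473
iter 5: u=1.336374  f(a)=-3.553e-15  f'(a)=-1.894e+00  a ← 5.712473 − (-3.553e-15/-1.894e+00) = 5.712473
converged: |Δa| < 1e-12 after 5 iterations
sag = a·(cosh(S/(2a)) − 1) = 5.712473·(cosh(1.336374) − 1) = 5.906747
T_max/T_min = cosh(S/(2a)) = 2.034009

a=5.712 sag=5.907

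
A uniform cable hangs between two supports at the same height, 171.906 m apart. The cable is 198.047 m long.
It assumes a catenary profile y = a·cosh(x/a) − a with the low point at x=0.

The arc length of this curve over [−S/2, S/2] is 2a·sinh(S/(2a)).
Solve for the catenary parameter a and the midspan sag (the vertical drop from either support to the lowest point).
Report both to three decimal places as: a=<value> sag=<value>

seed: a₀ = √(S³/(24(L−S))) = √(171.906³/(24·26.141)) = 89.984940
iter 1: u=0.955193  f(a)=+1.219e+00  f'(a)=-6.358e-01  a ← 89.984940 − (+1.219e+00/-6.358e-01) = 91.901939
iter 2: u=0.935269  f(a)=+4.004e-02  f'(a)=-5.946e-01  a ← 91.901939 − (+4.004e-02/-5.946e-01) = 91.969268
iter 3: u=0.934584  f(a)=+4.645e-05  f'(a)=-5.932e-01  a ← 91.969268 − (+4.645e-05/-5.932e-01) = 91.969346
iter 4: u=0.934583  f(a)=+6.264e-11  f'(a)=-5.932e-01  a ← 91.969346 − (+6.264e-11/-5.932e-01) = 91.969346
iter 5: u=0.934583  f(a)=+0.000e+00  f'(a)=-5.932e-01  a ← 91.969346 − (+0.000e+00/-5.932e-01) = 91.969346
converged: |Δa| < 1e-12 after 5 iterations
sag = a·(cosh(S/(2a)) − 1) = 91.969346·(cosh(0.934583) − 1) = 43.175074
T_max/T_min = cosh(S/(2a)) = 1.469451

a=91.969 sag=43.175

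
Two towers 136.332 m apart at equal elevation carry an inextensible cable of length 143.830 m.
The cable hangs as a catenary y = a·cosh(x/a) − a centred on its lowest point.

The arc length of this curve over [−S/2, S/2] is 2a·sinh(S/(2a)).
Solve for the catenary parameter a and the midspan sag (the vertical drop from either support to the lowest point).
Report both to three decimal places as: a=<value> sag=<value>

seed: a₀ = √(S³/(24(L−S))) = √(136.332³/(24·7.498)) = 118.663832
iter 1: u=0.574446  f(a)=+1.247e-01  f'(a)=-1.306e-01  a ← 118.663832 − (+1.247e-01/-1.306e-01) = 119.618621
iter 2: u=0.569861  f(a)=+1.521e-03  f'(a)=-1.274e-01  a ← 119.618621 − (+1.521e-03/-1.274e-01) = 119.630557
iter 3: u=0.569804  f(a)=+2.325e-07  f'(a)=-1.274e-01  a ← 119.630557 − (+2.325e-07/-1.274e-01) = 119.630559
iter 4: u=0.569804  f(a)=-2.842e-14  f'(a)=-1.274e-01  a ← 119.630559 − (-2.842e-14/-1.274e-01) = 119.630559
converged: |Δa| < 1e-12 after 4 iterations
sag = a·(cosh(S/(2a)) − 1) = 119.630559·(cosh(0.569804) − 1) = 19.951810
T_max/T_min = cosh(S/(2a)) = 1.166779

a=119.631 sag=19.952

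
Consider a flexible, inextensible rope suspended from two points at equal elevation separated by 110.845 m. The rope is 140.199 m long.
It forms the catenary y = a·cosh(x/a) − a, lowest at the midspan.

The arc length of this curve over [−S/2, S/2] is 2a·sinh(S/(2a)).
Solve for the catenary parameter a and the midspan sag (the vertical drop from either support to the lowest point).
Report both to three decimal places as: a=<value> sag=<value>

a=45.618 sag=38.018

seed: a₀ = √(S³/(24(L−S))) = √(110.845³/(24·29.354)) = 43.967816
iter 1: u=1.260524  f(a)=+2.422e+00  f'(a)=-1.560e+00  a ← 43.967816 − (+2.422e+00/-1.560e+00) = 45.520736
iter 2: u=1.217522  f(a)=+1.342e-01  f'(a)=-1.391e+00  a ← 45.520736 − (+1.342e-01/-1.391e+00) = 45.617228
iter 3: u=1.214947  f(a)=+4.659e-04  f'(a)=-1.382e+00  a ← 45.617228 − (+4.659e-04/-1.382e+00) = 45.617566
iter 4: u=1.214938  f(a)=+5.654e-09  f'(a)=-1.382e+00  a ← 45.617566 − (+5.654e-09/-1.382e+00) = 45.617566
iter 5: u=1.214938  f(a)=+0.000e+00  f'(a)=-1.382e+00  a ← 45.617566 − (+0.000e+00/-1.382e+00) = 45.617566
converged: |Δa| < 1e-12 after 5 iterations
sag = a·(cosh(S/(2a)) − 1) = 45.617566·(cosh(1.214938) − 1) = 38.017966
T_max/T_min = cosh(S/(2a)) = 1.833406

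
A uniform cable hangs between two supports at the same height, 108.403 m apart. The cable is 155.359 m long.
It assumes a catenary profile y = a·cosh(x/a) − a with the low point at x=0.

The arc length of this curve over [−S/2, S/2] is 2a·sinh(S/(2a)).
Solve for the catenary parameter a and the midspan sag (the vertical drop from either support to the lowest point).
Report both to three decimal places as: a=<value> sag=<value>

seed: a₀ = √(S³/(24(L−S))) = √(108.403³/(24·46.956)) = 33.621012
iter 1: u=1.612132  f(a)=+6.493e+00  f'(a)=-3.590e+00  a ← 33.621012 − (+6.493e+00/-3.590e+00) = 35.429791
iter 2: u=1.529828  f(a)=+5.608e-01  f'(a)=-2.994e+00  a ← 35.429791 − (+5.608e-01/-2.994e+00) = 35.617090
iter 3: u=1.521783  f(a)=+5.057e-03  f'(a)=-2.941e+00  a ← 35.617090 − (+5.057e-03/-2.941e+00) = 35.618810
iter 4: u=1.521710  f(a)=+4.194e-07  f'(a)=-2.940e+00  a ← 35.618810 − (+4.194e-07/-2.940e+00) = 35.618810
iter 5: u=1.521710  f(a)=-2.842e-14  f'(a)=-2.940e+00  a ← 35.618810 − (-2.842e-14/-2.940e+00) = 35.618810
converged: |Δa| < 1e-12 after 5 iterations
sag = a·(cosh(S/(2a)) − 1) = 35.618810·(cosh(1.521710) − 1) = 49.837637
T_max/T_min = cosh(S/(2a)) = 2.399194

a=35.619 sag=49.838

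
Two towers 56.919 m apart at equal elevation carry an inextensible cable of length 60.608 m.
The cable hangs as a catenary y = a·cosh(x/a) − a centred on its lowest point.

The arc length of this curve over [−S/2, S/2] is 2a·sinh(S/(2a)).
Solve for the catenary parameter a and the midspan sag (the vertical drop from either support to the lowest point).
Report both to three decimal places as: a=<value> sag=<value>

seed: a₀ = √(S³/(24(L−S))) = √(56.919³/(24·3.689)) = 45.637931
iter 1: u=0.623593  f(a)=+7.239e-02  f'(a)=-1.680e-01  a ← 45.637931 − (+7.239e-02/-1.680e-01) = 46.068752
iter 2: u=0.617761  f(a)=+1.038e-03  f'(a)=-1.633e-01  a ← 46.068752 − (+1.038e-03/-1.633e-01) = 46.075110
iter 3: u=0.617676  f(a)=+2.202e-07  f'(a)=-1.632e-01  a ← 46.075110 − (+2.202e-07/-1.632e-01) = 46.075111
iter 4: u=0.617676  f(a)=+1.421e-14  f'(a)=-1.632e-01  a ← 46.075111 − (+1.421e-14/-1.632e-01) = 46.075111
converged: |Δa| < 1e-12 after 4 iterations
sag = a·(cosh(S/(2a)) − 1) = 46.075111·(cosh(0.617676) − 1) = 9.072403
T_max/T_min = cosh(S/(2a)) = 1.196905

a=46.075 sag=9.072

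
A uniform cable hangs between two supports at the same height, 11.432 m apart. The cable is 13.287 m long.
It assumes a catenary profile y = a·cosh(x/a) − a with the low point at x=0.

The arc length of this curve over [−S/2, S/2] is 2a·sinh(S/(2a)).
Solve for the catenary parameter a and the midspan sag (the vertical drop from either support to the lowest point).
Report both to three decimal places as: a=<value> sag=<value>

a=5.929 sag=2.975

seed: a₀ = √(S³/(24(L−S))) = √(11.432³/(24·1.855)) = 5.793030
iter 1: u=0.986703  f(a)=+9.242e-02  f'(a)=-7.050e-01  a ← 5.793030 − (+9.242e-02/-7.050e-01) = 5.924127
iter 2: u=0.964868  f(a)=+3.230e-03  f'(a)=-6.565e-01  a ← 5.924127 − (+3.230e-03/-6.565e-01) = 5.929048
iter 3: u=0.964067  f(a)=+4.263e-06  f'(a)=-6.547e-01  a ← 5.929048 − (+4.263e-06/-6.547e-01) = 5.929054
iter 4: u=0.964066  f(a)=+7.450e-12  f'(a)=-6.547e-01  a ← 5.929054 − (+7.450e-12/-6.547e-01) = 5.929054
iter 5: u=0.964066  f(a)=-1.776e-15  f'(a)=-6.547e-01  a ← 5.929054 − (-1.776e-15/-6.547e-01) = 5.929054
converged: |Δa| < 1e-12 after 5 iterations
sag = a·(cosh(S/(2a)) − 1) = 5.929054·(cosh(0.964066) − 1) = 2.975426
T_max/T_min = cosh(S/(2a)) = 1.501838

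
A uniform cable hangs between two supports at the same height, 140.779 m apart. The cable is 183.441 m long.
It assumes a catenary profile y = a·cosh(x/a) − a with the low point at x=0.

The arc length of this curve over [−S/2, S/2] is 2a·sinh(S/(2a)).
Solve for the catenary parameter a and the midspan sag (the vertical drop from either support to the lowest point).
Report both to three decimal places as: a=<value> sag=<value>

seed: a₀ = √(S³/(24(L−S))) = √(140.779³/(24·42.662)) = 52.201212
iter 1: u=1.348427  f(a)=+4.051e+00  f'(a)=-1.952e+00  a ← 52.201212 − (+4.051e+00/-1.952e+00) = 54.276723
iter 2: u=1.296863  f(a)=+2.541e-01  f'(a)=-1.714e+00  a ← 54.276723 − (+2.541e-01/-1.714e+00) = 54.424999
iter 3: u=1.293330  f(a)=+1.148e-03  f'(a)=-1.698e+00  a ← 54.424999 − (+1.148e-03/-1.698e+00) = 54.425675
iter 4: u=1.293314  f(a)=+2.367e-08  f'(a)=-1.698e+00  a ← 54.425675 − (+2.367e-08/-1.698e+00) = 54.425675
iter 5: u=1.293314  f(a)=+0.000e+00  f'(a)=-1.698e+00  a ← 54.425675 − (+0.000e+00/-1.698e+00) = 54.425675
converged: |Δa| < 1e-12 after 5 iterations
sag = a·(cosh(S/(2a)) − 1) = 54.425675·(cosh(1.293314) − 1) = 52.227052
T_max/T_min = cosh(S/(2a)) = 1.959603

a=54.426 sag=52.227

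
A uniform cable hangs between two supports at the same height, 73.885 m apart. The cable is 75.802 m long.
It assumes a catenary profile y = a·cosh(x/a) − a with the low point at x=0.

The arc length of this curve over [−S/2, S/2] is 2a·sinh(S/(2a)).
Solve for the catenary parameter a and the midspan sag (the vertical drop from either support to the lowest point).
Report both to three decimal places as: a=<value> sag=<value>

a=93.993 sag=7.354

seed: a₀ = √(S³/(24(L−S))) = √(73.885³/(24·1.917)) = 93.630586
iter 1: u=0.394556  f(a)=+1.498e-02  f'(a)=-4.159e-02  a ← 93.630586 − (+1.498e-02/-4.159e-02) = 93.990699
iter 2: u=0.393044  f(a)=+8.685e-05  f'(a)=-4.111e-02  a ← 93.990699 − (+8.685e-05/-4.111e-02) = 93.992811
iter 3: u=0.393035  f(a)=+2.958e-09  f'(a)=-4.111e-02  a ← 93.992811 − (+2.958e-09/-4.111e-02) = 93.992811
iter 4: u=0.393035  f(a)=+1.421e-14  f'(a)=-4.111e-02  a ← 93.992811 − (+1.421e-14/-4.111e-02) = 93.992811
converged: |Δa| < 1e-12 after 4 iterations
sag = a·(cosh(S/(2a)) − 1) = 93.992811·(cosh(0.393035) − 1) = 7.353794
T_max/T_min = cosh(S/(2a)) = 1.078238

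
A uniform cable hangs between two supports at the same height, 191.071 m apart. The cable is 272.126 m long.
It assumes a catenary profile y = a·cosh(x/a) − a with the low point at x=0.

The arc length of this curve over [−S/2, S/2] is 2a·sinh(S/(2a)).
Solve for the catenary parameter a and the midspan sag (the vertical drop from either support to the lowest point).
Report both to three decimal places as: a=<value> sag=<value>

a=63.373 sag=86.725

seed: a₀ = √(S³/(24(L−S))) = √(191.071³/(24·81.055)) = 59.882047
iter 1: u=1.595395  f(a)=+1.096e+01  f'(a)=-3.462e+00  a ← 59.882047 − (+1.096e+01/-3.462e+00) = 63.048869
iter 2: u=1.515261  f(a)=+9.297e-01  f'(a)=-2.897e+00  a ← 63.048869 − (+9.297e-01/-2.897e+00) = 63.369743
iter 3: u=1.507589  f(a)=+8.055e-03  f'(a)=-2.847e+00  a ← 63.369743 − (+8.055e-03/-2.847e+00) = 63.372572
iter 4: u=1.507521  f(a)=+6.163e-07  f'(a)=-2.847e+00  a ← 63.372572 − (+6.163e-07/-2.847e+00) = 63.372572
iter 5: u=1.507521  f(a)=+0.000e+00  f'(a)=-2.847e+00  a ← 63.372572 − (+0.000e+00/-2.847e+00) = 63.372572
converged: |Δa| < 1e-12 after 5 iterations
sag = a·(cosh(S/(2a)) − 1) = 63.372572·(cosh(1.507521) − 1) = 86.724806
T_max/T_min = cosh(S/(2a)) = 2.368491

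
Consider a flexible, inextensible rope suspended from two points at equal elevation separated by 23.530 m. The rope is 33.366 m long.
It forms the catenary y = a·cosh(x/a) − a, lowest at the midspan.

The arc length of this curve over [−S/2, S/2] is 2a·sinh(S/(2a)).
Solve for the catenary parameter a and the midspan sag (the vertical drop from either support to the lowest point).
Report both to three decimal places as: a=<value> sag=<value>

seed: a₀ = √(S³/(24(L−S))) = √(23.530³/(24·9.836)) = 7.428789
iter 1: u=1.583704  f(a)=+1.310e+00  f'(a)=-3.375e+00  a ← 7.428789 − (+1.310e+00/-3.375e+00) = 7.816919
iter 2: u=1.505069  f(a)=+1.096e-01  f'(a)=-2.831e+00  a ← 7.816919 − (+1.096e-01/-2.831e+00) = 7.855648
iter 3: u=1.497648  f(a)=+9.236e-04  f'(a)=-2.784e+00  a ← 7.855648 − (+9.236e-04/-2.784e+00) = 7.855980
iter 4: u=1.497585  f(a)=+6.675e-08  f'(a)=-2.783e+00  a ← 7.855980 − (+6.675e-08/-2.783e+00) = 7.855980
iter 5: u=1.497585  f(a)=-7.105e-15  f'(a)=-2.783e+00  a ← 7.855980 − (-7.105e-15/-2.783e+00) = 7.855980
converged: |Δa| < 1e-12 after 5 iterations
sag = a·(cosh(S/(2a)) − 1) = 7.855980·(cosh(1.497585) − 1) = 10.584164
T_max/T_min = cosh(S/(2a)) = 2.347275

a=7.856 sag=10.584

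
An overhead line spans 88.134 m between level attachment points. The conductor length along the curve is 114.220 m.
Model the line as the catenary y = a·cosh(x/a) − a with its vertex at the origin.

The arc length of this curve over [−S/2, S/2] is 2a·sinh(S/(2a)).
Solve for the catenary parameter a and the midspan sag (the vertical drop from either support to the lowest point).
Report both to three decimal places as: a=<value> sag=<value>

seed: a₀ = √(S³/(24(L−S))) = √(88.134³/(24·26.086)) = 33.067842
iter 1: u=1.332624  f(a)=+2.417e+00  f'(a)=-1.876e+00  a ← 33.067842 − (+2.417e+00/-1.876e+00) = 34.355861
iter 2: u=1.282663  f(a)=+1.484e-01  f'(a)=-1.652e+00  a ← 34.355861 − (+1.484e-01/-1.652e+00) = 34.445658
iter 3: u=1.279319  f(a)=+6.402e-04  f'(a)=-1.638e+00  a ← 34.445658 − (+6.402e-04/-1.638e+00) = 34.446048
iter 4: u=1.279305  f(a)=+1.203e-08  f'(a)=-1.638e+00  a ← 34.446048 − (+1.203e-08/-1.638e+00) = 34.446048
iter 5: u=1.279305  f(a)=-1.421e-14  f'(a)=-1.638e+00  a ← 34.446048 − (-1.421e-14/-1.638e+00) = 34.446048
converged: |Δa| < 1e-12 after 5 iterations
sag = a·(cosh(S/(2a)) − 1) = 34.446048·(cosh(1.279305) − 1) = 32.247897
T_max/T_min = cosh(S/(2a)) = 1.936186

a=34.446 sag=32.248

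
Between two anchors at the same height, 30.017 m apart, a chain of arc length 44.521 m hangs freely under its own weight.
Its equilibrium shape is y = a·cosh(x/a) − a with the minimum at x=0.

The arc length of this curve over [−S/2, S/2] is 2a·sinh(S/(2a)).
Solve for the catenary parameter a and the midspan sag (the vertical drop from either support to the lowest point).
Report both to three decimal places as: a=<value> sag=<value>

seed: a₀ = √(S³/(24(L−S))) = √(30.017³/(24·14.504)) = 8.814576
iter 1: u=1.702691  f(a)=+2.254e+00  f'(a)=-4.349e+00  a ← 8.814576 − (+2.254e+00/-4.349e+00) = 9.332731
iter 2: u=1.608157  f(a)=+2.140e-01  f'(a)=-3.559e+00  a ← 9.332731 − (+2.140e-01/-3.559e+00) = 9.392857
iter 3: u=1.597863  f(a)=+2.377e-03  f'(a)=-3.481e+00  a ← 9.392857 − (+2.377e-03/-3.481e+00) = 9.393540
iter 4: u=1.597747  f(a)=+3.004e-07  f'(a)=-3.480e+00  a ← 9.393540 − (+3.004e-07/-3.480e+00) = 9.393540
iter 5: u=1.597747  f(a)=+7.105e-15  f'(a)=-3.480e+00  a ← 9.393540 − (+7.105e-15/-3.480e+00) = 9.393540
converged: |Δa| < 1e-12 after 5 iterations
sag = a·(cosh(S/(2a)) − 1) = 9.393540·(cosh(1.597747) − 1) = 14.767761
T_max/T_min = cosh(S/(2a)) = 2.572119

a=9.394 sag=14.768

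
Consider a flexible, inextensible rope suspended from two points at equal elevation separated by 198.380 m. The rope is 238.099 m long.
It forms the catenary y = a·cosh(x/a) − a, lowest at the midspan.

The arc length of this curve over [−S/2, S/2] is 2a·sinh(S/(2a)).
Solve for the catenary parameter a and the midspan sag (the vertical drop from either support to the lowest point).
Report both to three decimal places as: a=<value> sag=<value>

a=93.100 sag=58.030

seed: a₀ = √(S³/(24(L−S))) = √(198.380³/(24·39.719)) = 90.498640
iter 1: u=1.096039  f(a)=+2.455e+00  f'(a)=-9.879e-01  a ← 90.498640 − (+2.455e+00/-9.879e-01) = 92.983935
iter 2: u=1.066743  f(a)=+1.048e-01  f'(a)=-9.052e-01  a ← 92.983935 − (+1.048e-01/-9.052e-01) = 93.099680
iter 3: u=1.065417  f(a)=+2.096e-04  f'(a)=-9.016e-01  a ← 93.099680 − (+2.096e-04/-9.016e-01) = 93.099912
iter 4: u=1.065415  f(a)=+8.429e-10  f'(a)=-9.015e-01  a ← 93.099912 − (+8.429e-10/-9.015e-01) = 93.099912
iter 5: u=1.065415  f(a)=+0.000e+00  f'(a)=-9.015e-01  a ← 93.099912 − (+0.000e+00/-9.015e-01) = 93.099912
converged: |Δa| < 1e-12 after 5 iterations
sag = a·(cosh(S/(2a)) − 1) = 93.099912·(cosh(1.065415) − 1) = 58.030419
T_max/T_min = cosh(S/(2a)) = 1.623313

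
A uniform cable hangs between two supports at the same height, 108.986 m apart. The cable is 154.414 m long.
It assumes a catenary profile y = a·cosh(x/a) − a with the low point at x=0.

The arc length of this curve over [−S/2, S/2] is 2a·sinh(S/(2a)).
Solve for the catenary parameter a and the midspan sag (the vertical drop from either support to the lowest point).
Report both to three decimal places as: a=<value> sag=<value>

a=36.434 sag=48.938

seed: a₀ = √(S³/(24(L−S))) = √(108.986³/(24·45.428)) = 34.457887
iter 1: u=1.581438  f(a)=+6.031e+00  f'(a)=-3.358e+00  a ← 34.457887 − (+6.031e+00/-3.358e+00) = 36.253948
iter 2: u=1.503091  f(a)=+5.036e-01  f'(a)=-2.818e+00  a ← 36.253948 − (+5.036e-01/-2.818e+00) = 36.432633
iter 3: u=1.495720  f(a)=+4.219e-03  f'(a)=-2.771e+00  a ← 36.432633 − (+4.219e-03/-2.771e+00) = 36.434155
iter 4: u=1.495657  f(a)=+3.015e-07  f'(a)=-2.771e+00  a ← 36.434155 − (+3.015e-07/-2.771e+00) = 36.434155
iter 5: u=1.495657  f(a)=+0.000e+00  f'(a)=-2.771e+00  a ← 36.434155 − (+0.000e+00/-2.771e+00) = 36.434155
converged: |Δa| < 1e-12 after 5 iterations
sag = a·(cosh(S/(2a)) − 1) = 36.434155·(cosh(1.495657) − 1) = 48.937787
T_max/T_min = cosh(S/(2a)) = 2.343184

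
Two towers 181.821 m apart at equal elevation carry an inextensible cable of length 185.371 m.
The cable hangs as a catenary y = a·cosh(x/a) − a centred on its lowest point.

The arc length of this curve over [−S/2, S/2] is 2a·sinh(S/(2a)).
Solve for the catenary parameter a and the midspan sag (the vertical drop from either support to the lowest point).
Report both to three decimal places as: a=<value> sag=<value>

seed: a₀ = √(S³/(24(L−S))) = √(181.821³/(24·3.550)) = 265.611128
iter 1: u=0.342269  f(a)=+2.085e-02  f'(a)=-2.705e-02  a ← 265.611128 − (+2.085e-02/-2.705e-02) = 266.382127
iter 2: u=0.341279  f(a)=+9.114e-05  f'(a)=-2.681e-02  a ← 266.382127 − (+9.114e-05/-2.681e-02) = 266.385527
iter 3: u=0.341274  f(a)=+1.758e-09  f'(a)=-2.681e-02  a ← 266.385527 − (+1.758e-09/-2.681e-02) = 266.385527
iter 4: u=0.341274  f(a)=+0.000e+00  f'(a)=-2.681e-02  a ← 266.385527 − (+0.000e+00/-2.681e-02) = 266.385527
converged: |Δa| < 1e-12 after 4 iterations
sag = a·(cosh(S/(2a)) − 1) = 266.385527·(cosh(0.341274) − 1) = 15.663850
T_max/T_min = cosh(S/(2a)) = 1.058801

a=266.386 sag=15.664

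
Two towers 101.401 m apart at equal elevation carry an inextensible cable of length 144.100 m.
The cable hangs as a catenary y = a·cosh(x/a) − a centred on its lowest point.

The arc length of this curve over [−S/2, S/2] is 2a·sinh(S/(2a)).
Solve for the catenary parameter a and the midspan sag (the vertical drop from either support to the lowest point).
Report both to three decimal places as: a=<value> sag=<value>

seed: a₀ = √(S³/(24(L−S))) = √(101.401³/(24·42.699)) = 31.896930
iter 1: u=1.589510  f(a)=+5.730e+00  f'(a)=-3.418e+00  a ← 31.896930 − (+5.730e+00/-3.418e+00) = 33.573538
iter 2: u=1.510133  f(a)=+4.828e-01  f'(a)=-2.864e+00  a ← 33.573538 − (+4.828e-01/-2.864e+00) = 33.742116
iter 3: u=1.502588  f(a)=+4.124e-03  f'(a)=-2.815e+00  a ← 33.742116 − (+4.124e-03/-2.815e+00) = 33.743581
iter 4: u=1.502523  f(a)=+3.066e-07  f'(a)=-2.815e+00  a ← 33.743581 − (+3.066e-07/-2.815e+00) = 33.743581
iter 5: u=1.502523  f(a)=+2.842e-14  f'(a)=-2.815e+00  a ← 33.743581 − (+2.842e-14/-2.815e+00) = 33.743581
converged: |Δa| < 1e-12 after 5 iterations
sag = a·(cosh(S/(2a)) − 1) = 33.743581·(cosh(1.502523) − 1) = 45.816659
T_max/T_min = cosh(S/(2a)) = 2.357789

a=33.744 sag=45.817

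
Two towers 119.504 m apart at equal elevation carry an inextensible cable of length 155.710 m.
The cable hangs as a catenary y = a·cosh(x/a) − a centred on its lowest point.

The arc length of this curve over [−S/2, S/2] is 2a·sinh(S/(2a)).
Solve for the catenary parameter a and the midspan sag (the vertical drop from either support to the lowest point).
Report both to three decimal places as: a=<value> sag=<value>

a=46.206 sag=44.328

seed: a₀ = √(S³/(24(L−S))) = √(119.504³/(24·36.206)) = 44.317757
iter 1: u=1.348263  f(a)=+3.437e+00  f'(a)=-1.951e+00  a ← 44.317757 − (+3.437e+00/-1.951e+00) = 46.079451
iter 2: u=1.296717  f(a)=+2.156e-01  f'(a)=-1.713e+00  a ← 46.079451 − (+2.156e-01/-1.713e+00) = 46.205276
iter 3: u=1.293186  f(a)=+9.735e-04  f'(a)=-1.698e+00  a ← 46.205276 − (+9.735e-04/-1.698e+00) = 46.205849
iter 4: u=1.293170  f(a)=+2.005e-08  f'(a)=-1.698e+00  a ← 46.205849 − (+2.005e-08/-1.698e+00) = 46.205849
iter 5: u=1.293170  f(a)=-2.842e-14  f'(a)=-1.698e+00  a ← 46.205849 − (-2.842e-14/-1.698e+00) = 46.205849
converged: |Δa| < 1e-12 after 5 iterations
sag = a·(cosh(S/(2a)) − 1) = 46.205849·(cosh(1.293170) − 1) = 44.328020
T_max/T_min = cosh(S/(2a)) = 1.959359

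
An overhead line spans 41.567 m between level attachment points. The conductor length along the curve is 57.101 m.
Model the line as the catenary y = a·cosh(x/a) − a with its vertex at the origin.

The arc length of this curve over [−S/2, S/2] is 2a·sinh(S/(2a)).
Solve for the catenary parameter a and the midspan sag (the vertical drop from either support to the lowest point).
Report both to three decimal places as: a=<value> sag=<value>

a=14.599 sag=17.467

seed: a₀ = √(S³/(24(L−S))) = √(41.567³/(24·15.534)) = 13.879562
iter 1: u=1.497418  f(a)=+1.837e+00  f'(a)=-2.782e+00  a ← 13.879562 − (+1.837e+00/-2.782e+00) = 14.540006
iter 2: u=1.429401  f(a)=+1.393e-01  f'(a)=-2.375e+00  a ← 14.540006 − (+1.393e-01/-2.375e+00) = 14.598656
iter 3: u=1.423658  f(a)=+9.456e-04  f'(a)=-2.343e+00  a ← 14.598656 − (+9.456e-04/-2.343e+00) = 14.599060
iter 4: u=1.423619  f(a)=+4.423e-08  f'(a)=-2.343e+00  a ← 14.599060 − (+4.423e-08/-2.343e+00) = 14.599060
iter 5: u=1.423619  f(a)=-7.105e-15  f'(a)=-2.343e+00  a ← 14.599060 − (-7.105e-15/-2.343e+00) = 14.599060
converged: |Δa| < 1e-12 after 5 iterations
sag = a·(cosh(S/(2a)) − 1) = 14.599060·(cosh(1.423619) − 1) = 17.467490
T_max/T_min = cosh(S/(2a)) = 2.196480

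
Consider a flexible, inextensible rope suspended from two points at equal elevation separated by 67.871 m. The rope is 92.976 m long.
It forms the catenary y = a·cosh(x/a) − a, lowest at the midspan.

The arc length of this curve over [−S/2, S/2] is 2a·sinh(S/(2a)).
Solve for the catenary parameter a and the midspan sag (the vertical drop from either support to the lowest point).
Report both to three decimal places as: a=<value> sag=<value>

a=23.949 sag=28.345

seed: a₀ = √(S³/(24(L−S))) = √(67.871³/(24·25.105)) = 22.779314
iter 1: u=1.489751  f(a)=+2.938e+00  f'(a)=-2.734e+00  a ← 22.779314 − (+2.938e+00/-2.734e+00) = 23.853898
iter 2: u=1.422640  f(a)=+2.207e-01  f'(a)=-2.337e+00  a ← 23.853898 − (+2.207e-01/-2.337e+00) = 23.948313
iter 3: u=1.417031  f(a)=+1.469e-03  f'(a)=-2.306e+00  a ← 23.948313 − (+1.469e-03/-2.306e+00) = 23.948950
iter 4: u=1.416993  f(a)=+6.600e-08  f'(a)=-2.306e+00  a ← 23.948950 − (+6.600e-08/-2.306e+00) = 23.948950
iter 5: u=1.416993  f(a)=-1.421e-14  f'(a)=-2.306e+00  a ← 23.948950 − (-1.421e-14/-2.306e+00) = 23.948950
converged: |Δa| < 1e-12 after 5 iterations
sag = a·(cosh(S/(2a)) − 1) = 23.948950·(cosh(1.416993) − 1) = 28.345279
T_max/T_min = cosh(S/(2a)) = 2.183571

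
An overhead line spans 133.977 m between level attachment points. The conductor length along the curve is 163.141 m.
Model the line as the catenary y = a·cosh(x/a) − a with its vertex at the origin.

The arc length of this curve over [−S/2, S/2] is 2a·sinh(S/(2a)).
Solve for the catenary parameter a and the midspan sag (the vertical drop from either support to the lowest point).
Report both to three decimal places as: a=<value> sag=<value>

a=60.441 sag=41.082

seed: a₀ = √(S³/(24(L−S))) = √(133.977³/(24·29.164)) = 58.616004
iter 1: u=1.142836  f(a)=+1.965e+00  f'(a)=-1.131e+00  a ← 58.616004 − (+1.965e+00/-1.131e+00) = 60.352850
iter 2: u=1.109948  f(a)=+9.071e-02  f'(a)=-1.029e+00  a ← 60.352850 − (+9.071e-02/-1.029e+00) = 60.441007
iter 3: u=1.108329  f(a)=+2.141e-04  f'(a)=-1.024e+00  a ← 60.441007 − (+2.141e-04/-1.024e+00) = 60.441216
iter 4: u=1.108325  f(a)=+1.199e-09  f'(a)=-1.024e+00  a ← 60.441216 − (+1.199e-09/-1.024e+00) = 60.441216
iter 5: u=1.108325  f(a)=-2.842e-14  f'(a)=-1.024e+00  a ← 60.441216 − (-2.842e-14/-1.024e+00) = 60.441216
converged: |Δa| < 1e-12 after 5 iterations
sag = a·(cosh(S/(2a)) − 1) = 60.441216·(cosh(1.108325) − 1) = 41.081624
T_max/T_min = cosh(S/(2a)) = 1.679696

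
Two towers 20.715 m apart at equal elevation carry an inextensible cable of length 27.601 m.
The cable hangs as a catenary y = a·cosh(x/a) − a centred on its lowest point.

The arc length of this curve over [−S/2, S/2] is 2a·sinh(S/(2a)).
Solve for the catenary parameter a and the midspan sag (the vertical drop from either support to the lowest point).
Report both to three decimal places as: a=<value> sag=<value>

a=7.675 sag=8.116

seed: a₀ = √(S³/(24(L−S))) = √(20.715³/(24·6.886)) = 7.333956
iter 1: u=1.412267  f(a)=+7.202e-01  f'(a)=-2.280e+00  a ← 7.333956 − (+7.202e-01/-2.280e+00) = 7.649840
iter 2: u=1.353950  f(a)=+4.915e-02  f'(a)=-1.979e+00  a ← 7.649840 − (+4.915e-02/-1.979e+00) = 7.674679
iter 3: u=1.349568  f(a)=+2.659e-04  f'(a)=-1.957e+00  a ← 7.674679 − (+2.659e-04/-1.957e+00) = 7.674815
iter 4: u=1.349544  f(a)=+7.876e-09  f'(a)=-1.957e+00  a ← 7.674815 − (+7.876e-09/-1.957e+00) = 7.674815
iter 5: u=1.349544  f(a)=+0.000e+00  f'(a)=-1.957e+00  a ← 7.674815 − (+0.000e+00/-1.957e+00) = 7.674815
converged: |Δa| < 1e-12 after 5 iterations
sag = a·(cosh(S/(2a)) − 1) = 7.674815·(cosh(1.349544) − 1) = 8.116214
T_max/T_min = cosh(S/(2a)) = 2.057513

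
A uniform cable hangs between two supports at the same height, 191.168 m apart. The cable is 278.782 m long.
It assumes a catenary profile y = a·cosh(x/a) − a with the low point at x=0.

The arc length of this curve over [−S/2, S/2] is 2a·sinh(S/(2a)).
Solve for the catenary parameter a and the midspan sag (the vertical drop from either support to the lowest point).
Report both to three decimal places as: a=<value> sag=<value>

seed: a₀ = √(S³/(24(L−S))) = √(191.168³/(24·87.614)) = 57.640856
iter 1: u=1.658268  f(a)=+1.287e+01  f'(a)=-3.962e+00  a ← 57.640856 − (+1.287e+01/-3.962e+00) = 60.887876
iter 2: u=1.569836  f(a)=+1.167e+00  f'(a)=-3.273e+00  a ← 60.887876 − (+1.167e+00/-3.273e+00) = 61.244460
iter 3: u=1.560696  f(a)=+1.172e-02  f'(a)=-3.208e+00  a ← 61.244460 − (+1.172e-02/-3.208e+00) = 61.248114
iter 4: u=1.560603  f(a)=+1.209e-06  f'(a)=-3.207e+00  a ← 61.248114 − (+1.209e-06/-3.207e+00) = 61.248115
iter 5: u=1.560603  f(a)=+0.000e+00  f'(a)=-3.207e+00  a ← 61.248115 − (+0.000e+00/-3.207e+00) = 61.248115
converged: |Δa| < 1e-12 after 5 iterations
sag = a·(cosh(S/(2a)) − 1) = 61.248115·(cosh(1.560603) − 1) = 91.005563
T_max/T_min = cosh(S/(2a)) = 2.485851

a=61.248 sag=91.006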